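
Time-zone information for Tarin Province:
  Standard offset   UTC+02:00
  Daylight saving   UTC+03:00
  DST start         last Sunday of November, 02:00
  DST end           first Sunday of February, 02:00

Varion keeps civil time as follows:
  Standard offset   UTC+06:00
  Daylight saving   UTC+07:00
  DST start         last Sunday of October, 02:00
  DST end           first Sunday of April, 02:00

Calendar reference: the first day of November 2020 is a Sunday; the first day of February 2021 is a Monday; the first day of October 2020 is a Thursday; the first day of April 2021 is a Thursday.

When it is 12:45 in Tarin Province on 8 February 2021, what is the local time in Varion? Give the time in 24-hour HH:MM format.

17:45

1 November 2020 is a Sunday, so Sundays fall on 1, 8, 15, 22, 29; the last is November 29.
1 February 2021 is a Monday, so the first Sunday is February 7.
Daylight saving runs 29 November 2020 – 7 February 2021; 8 February 2021 is outside that window, so Tarin Province is on standard time at UTC+02:00.
12:45 Tarin Province − 2h = 10:45 UTC.
1 October 2020 is a Thursday, so Sundays fall on 4, 11, 18, 25; the last is October 25.
1 April 2021 is a Thursday, so the first Sunday is April 4.
At the standard offset (UTC+06:00), 10:45 UTC + 6h = 16:45 Varion standard time.
Daylight saving runs 25 October 2020 – 4 April 2021; the standard-time date in Varion, 8 February 2021, is inside that window, so Varion is at UTC+07:00.
10:45 UTC + 7h = 17:45 Varion.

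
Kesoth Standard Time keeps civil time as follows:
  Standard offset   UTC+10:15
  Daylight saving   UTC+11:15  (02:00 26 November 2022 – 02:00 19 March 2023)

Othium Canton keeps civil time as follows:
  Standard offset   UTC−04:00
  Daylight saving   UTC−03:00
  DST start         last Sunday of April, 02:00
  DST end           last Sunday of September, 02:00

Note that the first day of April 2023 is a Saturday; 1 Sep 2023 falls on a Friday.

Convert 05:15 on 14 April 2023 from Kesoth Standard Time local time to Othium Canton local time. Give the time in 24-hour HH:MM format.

14 April 2023 does not fall between 26 November 2022 and 19 March 2023, so daylight saving is not in effect and Kesoth Standard Time is at UTC+10:15.
05:15 Kesoth Standard Time − 10h15m = 19:00 UTC (rolling into the previous day, 13 April 2023).
1 April 2023 is a Saturday, so Sundays fall on 2, 9, 16, 23, 30; the last is April 30.
1 September 2023 is a Friday, so Sundays fall on 3, 10, 17, 24; the last is September 24.
At the standard offset (UTC−04:00), 19:00 UTC − 4h = 15:00 Othium Canton standard time.
The standard-time date in Othium Canton, 13 April 2023, does not fall between 30 April and 24 September, so daylight saving is not in effect and Othium Canton is at UTC−04:00.
19:00 UTC − 4h = 15:00 Othium Canton.

15:00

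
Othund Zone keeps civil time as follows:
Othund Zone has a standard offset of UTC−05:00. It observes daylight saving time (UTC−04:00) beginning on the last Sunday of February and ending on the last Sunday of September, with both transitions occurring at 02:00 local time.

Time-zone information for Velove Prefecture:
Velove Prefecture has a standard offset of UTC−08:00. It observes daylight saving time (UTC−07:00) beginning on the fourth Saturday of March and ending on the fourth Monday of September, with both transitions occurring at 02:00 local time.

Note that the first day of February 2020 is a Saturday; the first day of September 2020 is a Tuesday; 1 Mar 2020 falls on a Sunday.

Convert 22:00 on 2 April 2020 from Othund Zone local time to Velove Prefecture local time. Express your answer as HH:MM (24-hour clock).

1 February 2020 is a Saturday, so Sundays fall on 2, 9, 16, 23; the last is February 23.
1 September 2020 is a Tuesday, so Sundays fall on 6, 13, 20, 27; the last is September 27.
2 April 2020 lies within the daylight-saving period (23 February – 27 September), so Othund Zone is on daylight time, UTC−04:00.
22:00 Othund Zone + 4h = 02:00 UTC (rolling into the next day, 3 April 2020).
1 March 2020 is a Sunday, so the first Saturday is March 7 and the fourth is March 28.
1 September 2020 is a Tuesday, so the first Monday is September 7 and the fourth is September 28.
At the standard offset (UTC−08:00), 02:00 UTC − 8h = 18:00 Velove Prefecture standard time (rolling into the previous day, 2 April 2020).
The standard-time date in Velove Prefecture, 2 April 2020, falls between 28 March and 28 September, so daylight saving is in effect and Velove Prefecture is at UTC−07:00.
02:00 UTC − 7h = 19:00 Velove Prefecture (rolling into the previous day, 2 April 2020).

19:00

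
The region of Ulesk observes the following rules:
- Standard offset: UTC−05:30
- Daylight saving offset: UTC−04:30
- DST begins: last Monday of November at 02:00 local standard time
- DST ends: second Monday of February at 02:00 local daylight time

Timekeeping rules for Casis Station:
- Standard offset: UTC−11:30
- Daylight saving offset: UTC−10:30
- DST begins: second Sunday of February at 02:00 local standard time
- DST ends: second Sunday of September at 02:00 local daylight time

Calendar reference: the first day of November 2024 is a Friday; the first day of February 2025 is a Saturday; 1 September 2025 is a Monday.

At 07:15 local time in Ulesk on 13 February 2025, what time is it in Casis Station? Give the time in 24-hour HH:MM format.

02:15

1 November 2024 is a Friday, so Mondays fall on 4, 11, 18, 25; the last is November 25.
1 February 2025 is a Saturday, so the first Monday is February 3 and the second is February 10.
13 February 2025 is outside the daylight-saving period (25 November 2024 – 10 February 2025), so Ulesk is on standard time, UTC−05:30.
07:15 Ulesk + 5h30m = 12:45 UTC.
1 February 2025 is a Saturday, so the first Sunday is February 2 and the second is February 9.
1 September 2025 is a Monday, so the first Sunday is September 7 and the second is September 14.
At the standard offset (UTC−11:30), 12:45 UTC − 11h30m = 01:15 Casis Station standard time.
The standard-time date in Casis Station, 13 February 2025, lies within the daylight-saving period (9 February – 14 September), so Casis Station is on daylight time, UTC−10:30.
12:45 UTC − 10h30m = 02:15 Casis Station.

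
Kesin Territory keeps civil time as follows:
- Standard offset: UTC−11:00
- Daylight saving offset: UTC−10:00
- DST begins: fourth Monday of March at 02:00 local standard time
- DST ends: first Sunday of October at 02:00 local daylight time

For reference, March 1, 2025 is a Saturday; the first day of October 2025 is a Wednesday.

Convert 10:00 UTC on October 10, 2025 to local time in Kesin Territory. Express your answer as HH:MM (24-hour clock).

23:00

1 March 2025 is a Saturday, so the first Monday is March 3 and the fourth is March 24.
1 October 2025 is a Wednesday, so the first Sunday is October 5.
At the standard offset (UTC−11:00), 10:00 UTC − 11h = 23:00 Kesin Territory standard time (rolling into the previous day, 9 October 2025).
Daylight saving runs 24 March – 5 October; the standard-time date in Kesin Territory, October 9, 2025, is outside that window, so Kesin Territory is on standard time at UTC−11:00.
10:00 UTC − 11h = 23:00 local (rolling into the previous day, 9 October 2025).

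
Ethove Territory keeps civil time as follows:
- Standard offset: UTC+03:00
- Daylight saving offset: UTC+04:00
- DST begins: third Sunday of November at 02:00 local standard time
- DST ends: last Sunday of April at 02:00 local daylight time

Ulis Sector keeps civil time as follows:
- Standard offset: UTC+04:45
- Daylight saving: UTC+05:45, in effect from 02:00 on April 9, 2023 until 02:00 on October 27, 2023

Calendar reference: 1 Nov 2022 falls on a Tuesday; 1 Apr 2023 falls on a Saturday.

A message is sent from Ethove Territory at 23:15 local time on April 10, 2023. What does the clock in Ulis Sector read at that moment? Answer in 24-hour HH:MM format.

01:00

1 November 2022 is a Tuesday, so the first Sunday is November 6 and the third is November 20.
1 April 2023 is a Saturday, so Sundays fall on 2, 9, 16, 23, 30; the last is April 30.
Daylight saving runs 20 November 2022 – 30 April 2023; April 10, 2023 is inside that window, so Ethove Territory is at UTC+04:00.
23:15 Ethove Territory − 4h = 19:15 UTC.
At the standard offset (UTC+04:45), 19:15 UTC + 4h45m = 00:00 Ulis Sector standard time (rolling into the next day, 11 April 2023).
The standard-time date in Ulis Sector, April 11, 2023, lies within the daylight-saving period (9 April – 27 October), so Ulis Sector is on daylight time, UTC+05:45.
19:15 UTC + 5h45m = 01:00 Ulis Sector (rolling into the next day, 11 April 2023).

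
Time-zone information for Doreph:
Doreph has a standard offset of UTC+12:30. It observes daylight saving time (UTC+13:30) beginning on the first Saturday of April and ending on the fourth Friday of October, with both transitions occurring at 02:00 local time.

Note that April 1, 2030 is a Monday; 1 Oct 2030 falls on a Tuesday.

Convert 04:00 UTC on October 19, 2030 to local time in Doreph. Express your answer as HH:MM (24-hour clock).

1 April 2030 is a Monday, so the first Saturday is April 6.
1 October 2030 is a Tuesday, so the first Friday is October 4 and the fourth is October 25.
At the standard offset (UTC+12:30), 04:00 UTC + 12h30m = 16:30 Doreph standard time.
The standard-time date in Doreph, October 19, 2030, lies within the daylight-saving period (6 April – 25 October), so Doreph is on daylight time, UTC+13:30.
04:00 UTC + 13h30m = 17:30 local.

17:30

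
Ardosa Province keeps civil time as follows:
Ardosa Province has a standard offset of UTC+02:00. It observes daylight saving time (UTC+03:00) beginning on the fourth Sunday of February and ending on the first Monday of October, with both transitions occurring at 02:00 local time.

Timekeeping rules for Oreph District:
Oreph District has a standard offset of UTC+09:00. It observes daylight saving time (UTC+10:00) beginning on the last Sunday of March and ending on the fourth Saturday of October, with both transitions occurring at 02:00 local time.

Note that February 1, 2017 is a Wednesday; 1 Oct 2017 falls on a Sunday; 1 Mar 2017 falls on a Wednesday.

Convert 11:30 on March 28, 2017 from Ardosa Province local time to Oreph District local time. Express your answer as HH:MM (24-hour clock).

18:30

1 February 2017 is a Wednesday, so the first Sunday is February 5 and the fourth is February 26.
1 October 2017 is a Sunday, so the first Monday is October 2.
March 28, 2017 lies within the daylight-saving period (26 February – 2 October), so Ardosa Province is on daylight time, UTC+03:00.
11:30 Ardosa Province − 3h = 08:30 UTC.
1 March 2017 is a Wednesday, so Sundays fall on 5, 12, 19, 26; the last is March 26.
1 October 2017 is a Sunday, so the first Saturday is October 7 and the fourth is October 28.
At the standard offset (UTC+09:00), 08:30 UTC + 9h = 17:30 Oreph District standard time.
The standard-time date in Oreph District, March 28, 2017, lies within the daylight-saving period (26 March – 28 October), so Oreph District is on daylight time, UTC+10:00.
08:30 UTC + 10h = 18:30 Oreph District.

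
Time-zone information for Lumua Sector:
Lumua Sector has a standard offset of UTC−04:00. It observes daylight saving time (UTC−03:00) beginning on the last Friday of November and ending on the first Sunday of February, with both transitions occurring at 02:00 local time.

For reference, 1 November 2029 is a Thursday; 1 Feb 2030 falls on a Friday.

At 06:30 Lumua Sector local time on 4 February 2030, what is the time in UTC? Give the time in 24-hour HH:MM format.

1 November 2029 is a Thursday, so Fridays fall on 2, 9, 16, 23, 30; the last is November 30.
1 February 2030 is a Friday, so the first Sunday is February 3.
4 February 2030 is outside the daylight-saving period (30 November 2029 – 3 February 2030), so Lumua Sector is on standard time, UTC−04:00.
06:30 local + 4h = 10:30 UTC.

10:30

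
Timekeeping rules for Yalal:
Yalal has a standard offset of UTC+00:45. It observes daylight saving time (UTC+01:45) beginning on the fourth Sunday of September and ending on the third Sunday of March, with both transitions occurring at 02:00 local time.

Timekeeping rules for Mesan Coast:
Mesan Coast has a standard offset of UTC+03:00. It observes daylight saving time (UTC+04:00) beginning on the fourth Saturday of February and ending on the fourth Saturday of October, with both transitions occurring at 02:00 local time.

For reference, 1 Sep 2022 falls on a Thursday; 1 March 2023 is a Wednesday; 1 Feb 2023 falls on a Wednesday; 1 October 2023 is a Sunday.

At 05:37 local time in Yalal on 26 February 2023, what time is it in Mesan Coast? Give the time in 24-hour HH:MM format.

1 September 2022 is a Thursday, so the first Sunday is September 4 and the fourth is September 25.
1 March 2023 is a Wednesday, so the first Sunday is March 5 and the third is March 19.
26 February 2023 lies within the daylight-saving period (25 September 2022 – 19 March 2023), so Yalal is on daylight time, UTC+01:45.
05:37 Yalal − 1h45m = 03:52 UTC.
1 February 2023 is a Wednesday, so the first Saturday is February 4 and the fourth is February 25.
1 October 2023 is a Sunday, so the first Saturday is October 7 and the fourth is October 28.
At the standard offset (UTC+03:00), 03:52 UTC + 3h = 06:52 Mesan Coast standard time.
Daylight saving runs 25 February – 28 October; the standard-time date in Mesan Coast, 26 February 2023, is inside that window, so Mesan Coast is at UTC+04:00.
03:52 UTC + 4h = 07:52 Mesan Coast.

07:52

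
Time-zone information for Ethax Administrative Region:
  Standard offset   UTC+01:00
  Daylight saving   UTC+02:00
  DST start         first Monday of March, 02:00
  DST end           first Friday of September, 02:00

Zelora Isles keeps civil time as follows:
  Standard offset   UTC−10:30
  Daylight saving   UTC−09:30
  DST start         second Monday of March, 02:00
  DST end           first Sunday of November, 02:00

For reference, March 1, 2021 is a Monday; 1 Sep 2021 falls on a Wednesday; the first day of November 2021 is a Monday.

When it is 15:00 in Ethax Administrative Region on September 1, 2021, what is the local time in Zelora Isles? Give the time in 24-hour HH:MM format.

03:30

1 March 2021 is a Monday, so the first Monday is March 1.
1 September 2021 is a Wednesday, so the first Friday is September 3.
Daylight saving runs 1 March – 3 September; September 1, 2021 is inside that window, so Ethax Administrative Region is at UTC+02:00.
15:00 Ethax Administrative Region − 2h = 13:00 UTC.
1 March 2021 is a Monday, so the first Monday is March 1 and the second is March 8.
1 November 2021 is a Monday, so the first Sunday is November 7.
At the standard offset (UTC−10:30), 13:00 UTC − 10h30m = 02:30 Zelora Isles standard time.
The standard-time date in Zelora Isles, September 1, 2021, falls between 8 March and 7 November, so daylight saving is in effect and Zelora Isles is at UTC−09:30.
13:00 UTC − 9h30m = 03:30 Zelora Isles.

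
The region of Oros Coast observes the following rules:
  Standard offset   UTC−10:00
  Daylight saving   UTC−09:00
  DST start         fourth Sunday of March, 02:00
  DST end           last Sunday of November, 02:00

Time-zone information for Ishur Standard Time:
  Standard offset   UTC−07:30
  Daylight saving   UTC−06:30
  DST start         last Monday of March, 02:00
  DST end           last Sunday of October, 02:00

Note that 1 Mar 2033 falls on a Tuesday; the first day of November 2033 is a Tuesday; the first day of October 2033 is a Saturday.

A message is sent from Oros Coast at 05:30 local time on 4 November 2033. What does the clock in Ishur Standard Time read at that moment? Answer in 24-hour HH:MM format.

07:00

1 March 2033 is a Tuesday, so the first Sunday is March 6 and the fourth is March 27.
1 November 2033 is a Tuesday, so Sundays fall on 6, 13, 20, 27; the last is November 27.
Daylight saving runs 27 March – 27 November; 4 November 2033 is inside that window, so Oros Coast is at UTC−09:00.
05:30 Oros Coast + 9h = 14:30 UTC.
1 March 2033 is a Tuesday, so Mondays fall on 7, 14, 21, 28; the last is March 28.
1 October 2033 is a Saturday, so Sundays fall on 2, 9, 16, 23, 30; the last is October 30.
At the standard offset (UTC−07:30), 14:30 UTC − 7h30m = 07:00 Ishur Standard Time standard time.
The standard-time date in Ishur Standard Time, 4 November 2033, is outside the daylight-saving period (28 March – 30 October), so Ishur Standard Time is on standard time, UTC−07:30.
14:30 UTC − 7h30m = 07:00 Ishur Standard Time.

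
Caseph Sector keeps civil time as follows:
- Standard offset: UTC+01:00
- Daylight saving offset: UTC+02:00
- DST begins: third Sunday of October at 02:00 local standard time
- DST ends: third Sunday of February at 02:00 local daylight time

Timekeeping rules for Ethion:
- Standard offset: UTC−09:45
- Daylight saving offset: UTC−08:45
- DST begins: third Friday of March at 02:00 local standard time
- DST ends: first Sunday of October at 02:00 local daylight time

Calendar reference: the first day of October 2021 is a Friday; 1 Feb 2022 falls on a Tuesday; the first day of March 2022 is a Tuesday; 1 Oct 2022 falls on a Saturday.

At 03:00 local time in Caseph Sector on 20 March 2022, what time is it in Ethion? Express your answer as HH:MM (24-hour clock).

1 October 2021 is a Friday, so the first Sunday is October 3 and the third is October 17.
1 February 2022 is a Tuesday, so the first Sunday is February 6 and the third is February 20.
20 March 2022 is outside the daylight-saving period (17 October 2021 – 20 February 2022), so Caseph Sector is on standard time, UTC+01:00.
03:00 Caseph Sector − 1h = 02:00 UTC.
1 March 2022 is a Tuesday, so the first Friday is March 4 and the third is March 18.
1 October 2022 is a Saturday, so the first Sunday is October 2.
At the standard offset (UTC−09:45), 02:00 UTC − 9h45m = 16:15 Ethion standard time (rolling into the previous day, 19 March 2022).
The standard-time date in Ethion, 19 March 2022, lies within the daylight-saving period (18 March – 2 October), so Ethion is on daylight time, UTC−08:45.
02:00 UTC − 8h45m = 17:15 Ethion (rolling into the previous day, 19 March 2022).

17:15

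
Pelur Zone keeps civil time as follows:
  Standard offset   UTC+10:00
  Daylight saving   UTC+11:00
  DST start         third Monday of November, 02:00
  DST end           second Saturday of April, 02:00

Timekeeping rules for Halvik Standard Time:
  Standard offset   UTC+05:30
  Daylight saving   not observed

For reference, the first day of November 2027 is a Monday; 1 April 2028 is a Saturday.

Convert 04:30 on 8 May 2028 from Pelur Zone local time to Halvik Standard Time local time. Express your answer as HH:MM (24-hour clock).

00:00

1 November 2027 is a Monday, so the first Monday is November 1 and the third is November 15.
1 April 2028 is a Saturday, so the first Saturday is April 1 and the second is April 8.
Daylight saving runs 15 November 2027 – 8 April 2028; 8 May 2028 is outside that window, so Pelur Zone is on standard time at UTC+10:00.
04:30 Pelur Zone − 10h = 18:30 UTC (rolling into the previous day, 7 May 2028).
Halvik Standard Time stays on UTC+05:30 all year.
18:30 UTC + 5h30m = 00:00 Halvik Standard Time (rolling into the next day, 8 May 2028).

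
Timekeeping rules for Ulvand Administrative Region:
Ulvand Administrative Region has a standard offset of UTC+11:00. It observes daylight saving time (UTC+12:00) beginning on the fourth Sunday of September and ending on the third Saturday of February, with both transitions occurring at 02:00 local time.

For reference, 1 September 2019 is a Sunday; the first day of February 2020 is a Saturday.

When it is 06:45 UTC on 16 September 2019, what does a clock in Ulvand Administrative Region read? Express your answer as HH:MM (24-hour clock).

1 September 2019 is a Sunday, so the first Sunday is September 1 and the fourth is September 22.
1 February 2020 is a Saturday, so the first Saturday is February 1 and the third is February 15.
At the standard offset (UTC+11:00), 06:45 UTC + 11h = 17:45 Ulvand Administrative Region standard time.
The standard-time date in Ulvand Administrative Region, 16 September 2019, is outside the daylight-saving period (22 September 2019 – 15 February 2020), so Ulvand Administrative Region is on standard time, UTC+11:00.
06:45 UTC + 11h = 17:45 local.

17:45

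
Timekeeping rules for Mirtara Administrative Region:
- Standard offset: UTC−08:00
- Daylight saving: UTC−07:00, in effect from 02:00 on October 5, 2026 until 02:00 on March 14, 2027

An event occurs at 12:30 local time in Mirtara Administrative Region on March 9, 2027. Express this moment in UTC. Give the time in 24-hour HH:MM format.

19:30

March 9, 2027 lies within the daylight-saving period (5 October 2026 – 14 March 2027), so Mirtara Administrative Region is on daylight time, UTC−07:00.
12:30 local + 7h = 19:30 UTC.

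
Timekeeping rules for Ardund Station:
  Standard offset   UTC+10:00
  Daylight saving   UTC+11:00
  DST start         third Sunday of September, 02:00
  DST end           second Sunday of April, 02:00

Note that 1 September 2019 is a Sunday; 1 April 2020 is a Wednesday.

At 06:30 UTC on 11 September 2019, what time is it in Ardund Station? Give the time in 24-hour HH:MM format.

1 September 2019 is a Sunday, so the first Sunday is September 1 and the third is September 15.
1 April 2020 is a Wednesday, so the first Sunday is April 5 and the second is April 12.
At the standard offset (UTC+10:00), 06:30 UTC + 10h = 16:30 Ardund Station standard time.
The standard-time date in Ardund Station, 11 September 2019, does not fall between 15 September 2019 and 12 April 2020, so daylight saving is not in effect and Ardund Station is at UTC+10:00.
06:30 UTC + 10h = 16:30 local.

16:30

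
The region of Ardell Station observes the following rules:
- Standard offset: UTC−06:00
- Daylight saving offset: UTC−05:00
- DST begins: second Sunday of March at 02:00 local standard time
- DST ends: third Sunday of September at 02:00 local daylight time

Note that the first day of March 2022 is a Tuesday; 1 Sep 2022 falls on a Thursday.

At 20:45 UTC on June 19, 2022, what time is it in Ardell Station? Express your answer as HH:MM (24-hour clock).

15:45

1 March 2022 is a Tuesday, so the first Sunday is March 6 and the second is March 13.
1 September 2022 is a Thursday, so the first Sunday is September 4 and the third is September 18.
At the standard offset (UTC−06:00), 20:45 UTC − 6h = 14:45 Ardell Station standard time.
The standard-time date in Ardell Station, June 19, 2022, lies within the daylight-saving period (13 March – 18 September), so Ardell Station is on daylight time, UTC−05:00.
20:45 UTC − 5h = 15:45 local.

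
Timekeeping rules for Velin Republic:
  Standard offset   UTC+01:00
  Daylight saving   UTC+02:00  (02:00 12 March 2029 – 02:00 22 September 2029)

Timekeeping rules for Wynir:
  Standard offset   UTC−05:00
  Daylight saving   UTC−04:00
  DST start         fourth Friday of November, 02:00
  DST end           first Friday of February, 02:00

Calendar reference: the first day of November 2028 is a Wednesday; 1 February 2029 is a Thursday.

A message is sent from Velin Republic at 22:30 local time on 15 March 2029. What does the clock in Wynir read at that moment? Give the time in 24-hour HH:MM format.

15 March 2029 lies within the daylight-saving period (12 March – 22 September), so Velin Republic is on daylight time, UTC+02:00.
22:30 Velin Republic − 2h = 20:30 UTC.
1 November 2028 is a Wednesday, so the first Friday is November 3 and the fourth is November 24.
1 February 2029 is a Thursday, so the first Friday is February 2.
At the standard offset (UTC−05:00), 20:30 UTC − 5h = 15:30 Wynir standard time.
The standard-time date in Wynir, 15 March 2029, does not fall between 24 November 2028 and 2 February 2029, so daylight saving is not in effect and Wynir is at UTC−05:00.
20:30 UTC − 5h = 15:30 Wynir.

15:30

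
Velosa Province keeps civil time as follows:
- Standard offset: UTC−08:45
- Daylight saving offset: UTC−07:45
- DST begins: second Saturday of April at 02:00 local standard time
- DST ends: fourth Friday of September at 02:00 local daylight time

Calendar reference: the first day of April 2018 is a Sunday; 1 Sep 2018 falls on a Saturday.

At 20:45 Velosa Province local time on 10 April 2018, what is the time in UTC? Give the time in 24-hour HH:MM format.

1 April 2018 is a Sunday, so the first Saturday is April 7 and the second is April 14.
1 September 2018 is a Saturday, so the first Friday is September 7 and the fourth is September 28.
10 April 2018 does not fall between 14 April and 28 September, so daylight saving is not in effect and Velosa Province is at UTC−08:45.
20:45 local + 8h45m = 05:30 UTC (rolling into the next day, 11 April 2018).

05:30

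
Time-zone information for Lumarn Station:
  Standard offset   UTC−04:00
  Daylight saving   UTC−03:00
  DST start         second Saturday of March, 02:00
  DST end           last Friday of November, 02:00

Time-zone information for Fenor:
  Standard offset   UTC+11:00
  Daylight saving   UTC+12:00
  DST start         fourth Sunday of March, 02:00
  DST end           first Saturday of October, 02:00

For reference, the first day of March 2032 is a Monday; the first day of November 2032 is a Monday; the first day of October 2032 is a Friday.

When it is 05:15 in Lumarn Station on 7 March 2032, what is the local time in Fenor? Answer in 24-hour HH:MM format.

20:15

1 March 2032 is a Monday, so the first Saturday is March 6 and the second is March 13.
1 November 2032 is a Monday, so Fridays fall on 5, 12, 19, 26; the last is November 26.
Daylight saving runs 13 March – 26 November; 7 March 2032 is outside that window, so Lumarn Station is on standard time at UTC−04:00.
05:15 Lumarn Station + 4h = 09:15 UTC.
1 March 2032 is a Monday, so the first Sunday is March 7 and the fourth is March 28.
1 October 2032 is a Friday, so the first Saturday is October 2.
At the standard offset (UTC+11:00), 09:15 UTC + 11h = 20:15 Fenor standard time.
The standard-time date in Fenor, 7 March 2032, is outside the daylight-saving period (28 March – 2 October), so Fenor is on standard time, UTC+11:00.
09:15 UTC + 11h = 20:15 Fenor.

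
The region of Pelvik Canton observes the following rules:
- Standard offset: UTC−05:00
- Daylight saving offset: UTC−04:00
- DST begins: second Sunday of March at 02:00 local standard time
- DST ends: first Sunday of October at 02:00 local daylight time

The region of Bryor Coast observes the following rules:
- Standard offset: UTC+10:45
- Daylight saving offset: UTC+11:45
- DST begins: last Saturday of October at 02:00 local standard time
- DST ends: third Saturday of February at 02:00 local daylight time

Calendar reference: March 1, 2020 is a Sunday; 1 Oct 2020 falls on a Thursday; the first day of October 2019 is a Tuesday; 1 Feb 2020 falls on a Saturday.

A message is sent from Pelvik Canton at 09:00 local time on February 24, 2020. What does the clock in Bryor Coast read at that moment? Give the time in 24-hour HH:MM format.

00:45

1 March 2020 is a Sunday, so the first Sunday is March 1 and the second is March 8.
1 October 2020 is a Thursday, so the first Sunday is October 4.
February 24, 2020 does not fall between 8 March and 4 October, so daylight saving is not in effect and Pelvik Canton is at UTC−05:00.
09:00 Pelvik Canton + 5h = 14:00 UTC.
1 October 2019 is a Tuesday, so Saturdays fall on 5, 12, 19, 26; the last is October 26.
1 February 2020 is a Saturday, so the first Saturday is February 1 and the third is February 15.
At the standard offset (UTC+10:45), 14:00 UTC + 10h45m = 00:45 Bryor Coast standard time (rolling into the next day, 25 February 2020).
The standard-time date in Bryor Coast, February 25, 2020, is outside the daylight-saving period (26 October 2019 – 15 February 2020), so Bryor Coast is on standard time, UTC+10:45.
14:00 UTC + 10h45m = 00:45 Bryor Coast (rolling into the next day, 25 February 2020).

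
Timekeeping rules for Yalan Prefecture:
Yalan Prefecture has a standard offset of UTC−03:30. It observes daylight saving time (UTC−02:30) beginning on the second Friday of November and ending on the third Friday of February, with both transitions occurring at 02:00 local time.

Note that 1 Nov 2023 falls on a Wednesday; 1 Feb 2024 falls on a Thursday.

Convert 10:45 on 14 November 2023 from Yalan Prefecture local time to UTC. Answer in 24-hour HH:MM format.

1 November 2023 is a Wednesday, so the first Friday is November 3 and the second is November 10.
1 February 2024 is a Thursday, so the first Friday is February 2 and the third is February 16.
Daylight saving runs 10 November 2023 – 16 February 2024; 14 November 2023 is inside that window, so Yalan Prefecture is at UTC−02:30.
10:45 local + 2h30m = 13:15 UTC.

13:15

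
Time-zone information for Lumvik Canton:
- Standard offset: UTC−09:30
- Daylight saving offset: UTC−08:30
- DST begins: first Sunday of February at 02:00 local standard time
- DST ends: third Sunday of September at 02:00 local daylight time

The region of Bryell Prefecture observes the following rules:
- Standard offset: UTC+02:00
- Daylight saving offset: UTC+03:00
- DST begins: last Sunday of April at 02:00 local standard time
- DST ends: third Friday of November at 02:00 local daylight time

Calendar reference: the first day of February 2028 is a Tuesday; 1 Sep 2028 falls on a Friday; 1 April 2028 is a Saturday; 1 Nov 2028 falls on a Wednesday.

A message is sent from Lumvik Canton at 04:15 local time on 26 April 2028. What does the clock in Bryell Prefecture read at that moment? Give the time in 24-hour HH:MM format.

1 February 2028 is a Tuesday, so the first Sunday is February 6.
1 September 2028 is a Friday, so the first Sunday is September 3 and the third is September 17.
26 April 2028 falls between 6 February and 17 September, so daylight saving is in effect and Lumvik Canton is at UTC−08:30.
04:15 Lumvik Canton + 8h30m = 12:45 UTC.
1 April 2028 is a Saturday, so Sundays fall on 2, 9, 16, 23, 30; the last is April 30.
1 November 2028 is a Wednesday, so the first Friday is November 3 and the third is November 17.
At the standard offset (UTC+02:00), 12:45 UTC + 2h = 14:45 Bryell Prefecture standard time.
Daylight saving runs 30 April – 17 November; the standard-time date in Bryell Prefecture, 26 April 2028, is outside that window, so Bryell Prefecture is on standard time at UTC+02:00.
12:45 UTC + 2h = 14:45 Bryell Prefecture.

14:45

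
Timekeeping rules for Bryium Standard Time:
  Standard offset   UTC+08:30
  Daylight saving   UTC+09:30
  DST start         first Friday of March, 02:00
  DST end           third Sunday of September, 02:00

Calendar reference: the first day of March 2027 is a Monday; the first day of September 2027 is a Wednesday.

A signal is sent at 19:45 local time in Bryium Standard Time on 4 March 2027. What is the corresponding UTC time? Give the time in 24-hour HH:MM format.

11:15

1 March 2027 is a Monday, so the first Friday is March 5.
1 September 2027 is a Wednesday, so the first Sunday is September 5 and the third is September 19.
4 March 2027 does not fall between 5 March and 19 September, so daylight saving is not in effect and Bryium Standard Time is at UTC+08:30.
19:45 local − 8h30m = 11:15 UTC.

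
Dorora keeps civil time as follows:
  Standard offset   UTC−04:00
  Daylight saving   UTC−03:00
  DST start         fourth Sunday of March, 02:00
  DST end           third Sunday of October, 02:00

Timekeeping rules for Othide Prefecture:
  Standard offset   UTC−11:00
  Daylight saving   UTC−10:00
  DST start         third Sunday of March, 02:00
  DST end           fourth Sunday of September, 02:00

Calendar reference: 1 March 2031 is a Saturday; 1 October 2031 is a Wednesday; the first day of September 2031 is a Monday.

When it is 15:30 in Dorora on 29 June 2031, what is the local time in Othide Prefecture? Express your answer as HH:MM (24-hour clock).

08:30

1 March 2031 is a Saturday, so the first Sunday is March 2 and the fourth is March 23.
1 October 2031 is a Wednesday, so the first Sunday is October 5 and the third is October 19.
29 June 2031 lies within the daylight-saving period (23 March – 19 October), so Dorora is on daylight time, UTC−03:00.
15:30 Dorora + 3h = 18:30 UTC.
1 March 2031 is a Saturday, so the first Sunday is March 2 and the third is March 16.
1 September 2031 is a Monday, so the first Sunday is September 7 and the fourth is September 28.
At the standard offset (UTC−11:00), 18:30 UTC − 11h = 07:30 Othide Prefecture standard time.
Daylight saving runs 16 March – 28 September; the standard-time date in Othide Prefecture, 29 June 2031, is inside that window, so Othide Prefecture is at UTC−10:00.
18:30 UTC − 10h = 08:30 Othide Prefecture.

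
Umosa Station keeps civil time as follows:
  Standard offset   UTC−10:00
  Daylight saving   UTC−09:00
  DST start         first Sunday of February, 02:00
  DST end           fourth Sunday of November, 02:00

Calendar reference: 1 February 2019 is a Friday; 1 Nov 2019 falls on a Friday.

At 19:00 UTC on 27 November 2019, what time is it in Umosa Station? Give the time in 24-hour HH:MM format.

09:00

1 February 2019 is a Friday, so the first Sunday is February 3.
1 November 2019 is a Friday, so the first Sunday is November 3 and the fourth is November 24.
At the standard offset (UTC−10:00), 19:00 UTC − 10h = 09:00 Umosa Station standard time.
The standard-time date in Umosa Station, 27 November 2019, is outside the daylight-saving period (3 February – 24 November), so Umosa Station is on standard time, UTC−10:00.
19:00 UTC − 10h = 09:00 local.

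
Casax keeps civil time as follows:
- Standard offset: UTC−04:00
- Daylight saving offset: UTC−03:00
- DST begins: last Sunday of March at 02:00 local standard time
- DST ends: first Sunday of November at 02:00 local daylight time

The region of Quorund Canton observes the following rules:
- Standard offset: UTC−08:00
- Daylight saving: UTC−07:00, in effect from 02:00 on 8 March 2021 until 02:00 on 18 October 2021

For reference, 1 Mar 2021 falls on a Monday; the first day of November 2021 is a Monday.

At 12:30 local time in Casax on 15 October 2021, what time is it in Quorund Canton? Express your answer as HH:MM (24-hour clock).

1 March 2021 is a Monday, so Sundays fall on 7, 14, 21, 28; the last is March 28.
1 November 2021 is a Monday, so the first Sunday is November 7.
15 October 2021 lies within the daylight-saving period (28 March – 7 November), so Casax is on daylight time, UTC−03:00.
12:30 Casax + 3h = 15:30 UTC.
At the standard offset (UTC−08:00), 15:30 UTC − 8h = 07:30 Quorund Canton standard time.
The standard-time date in Quorund Canton, 15 October 2021, lies within the daylight-saving period (8 March – 18 October), so Quorund Canton is on daylight time, UTC−07:00.
15:30 UTC − 7h = 08:30 Quorund Canton.

08:30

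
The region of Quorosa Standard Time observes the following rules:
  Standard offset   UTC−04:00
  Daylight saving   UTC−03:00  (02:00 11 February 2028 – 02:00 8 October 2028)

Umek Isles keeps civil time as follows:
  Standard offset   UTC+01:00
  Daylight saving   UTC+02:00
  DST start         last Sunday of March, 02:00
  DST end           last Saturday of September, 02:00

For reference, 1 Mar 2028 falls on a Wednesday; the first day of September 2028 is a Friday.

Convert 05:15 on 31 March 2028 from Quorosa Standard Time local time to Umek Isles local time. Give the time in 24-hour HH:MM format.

10:15

Daylight saving runs 11 February – 8 October; 31 March 2028 is inside that window, so Quorosa Standard Time is at UTC−03:00.
05:15 Quorosa Standard Time + 3h = 08:15 UTC.
1 March 2028 is a Wednesday, so Sundays fall on 5, 12, 19, 26; the last is March 26.
1 September 2028 is a Friday, so Saturdays fall on 2, 9, 16, 23, 30; the last is September 30.
At the standard offset (UTC+01:00), 08:15 UTC + 1h = 09:15 Umek Isles standard time.
The standard-time date in Umek Isles, 31 March 2028, falls between 26 March and 30 September, so daylight saving is in effect and Umek Isles is at UTC+02:00.
08:15 UTC + 2h = 10:15 Umek Isles.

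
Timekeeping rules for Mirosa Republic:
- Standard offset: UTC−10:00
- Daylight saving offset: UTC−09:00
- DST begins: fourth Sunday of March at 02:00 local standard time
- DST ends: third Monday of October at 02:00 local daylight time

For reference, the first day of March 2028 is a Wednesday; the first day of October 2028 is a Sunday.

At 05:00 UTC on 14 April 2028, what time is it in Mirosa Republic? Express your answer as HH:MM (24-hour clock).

1 March 2028 is a Wednesday, so the first Sunday is March 5 and the fourth is March 26.
1 October 2028 is a Sunday, so the first Monday is October 2 and the third is October 16.
At the standard offset (UTC−10:00), 05:00 UTC − 10h = 19:00 Mirosa Republic standard time (rolling into the previous day, 13 April 2028).
Daylight saving runs 26 March – 16 October; the standard-time date in Mirosa Republic, 13 April 2028, is inside that window, so Mirosa Republic is at UTC−09:00.
05:00 UTC − 9h = 20:00 local (rolling into the previous day, 13 April 2028).

20:00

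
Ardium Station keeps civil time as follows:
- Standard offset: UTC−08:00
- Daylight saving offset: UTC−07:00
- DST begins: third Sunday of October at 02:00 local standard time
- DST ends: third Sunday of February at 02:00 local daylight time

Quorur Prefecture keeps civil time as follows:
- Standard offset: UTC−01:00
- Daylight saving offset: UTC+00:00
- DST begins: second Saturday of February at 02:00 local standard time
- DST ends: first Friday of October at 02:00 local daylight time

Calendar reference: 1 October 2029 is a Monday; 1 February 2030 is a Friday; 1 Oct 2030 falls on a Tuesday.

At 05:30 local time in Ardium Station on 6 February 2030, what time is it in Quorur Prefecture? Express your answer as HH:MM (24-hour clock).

1 October 2029 is a Monday, so the first Sunday is October 7 and the third is October 21.
1 February 2030 is a Friday, so the first Sunday is February 3 and the third is February 17.
6 February 2030 lies within the daylight-saving period (21 October 2029 – 17 February 2030), so Ardium Station is on daylight time, UTC−07:00.
05:30 Ardium Station + 7h = 12:30 UTC.
1 February 2030 is a Friday, so the first Saturday is February 2 and the second is February 9.
1 October 2030 is a Tuesday, so the first Friday is October 4.
At the standard offset (UTC−01:00), 12:30 UTC − 1h = 11:30 Quorur Prefecture standard time.
The standard-time date in Quorur Prefecture, 6 February 2030, does not fall between 9 February and 4 October, so daylight saving is not in effect and Quorur Prefecture is at UTC−01:00.
12:30 UTC − 1h = 11:30 Quorur Prefecture.

11:30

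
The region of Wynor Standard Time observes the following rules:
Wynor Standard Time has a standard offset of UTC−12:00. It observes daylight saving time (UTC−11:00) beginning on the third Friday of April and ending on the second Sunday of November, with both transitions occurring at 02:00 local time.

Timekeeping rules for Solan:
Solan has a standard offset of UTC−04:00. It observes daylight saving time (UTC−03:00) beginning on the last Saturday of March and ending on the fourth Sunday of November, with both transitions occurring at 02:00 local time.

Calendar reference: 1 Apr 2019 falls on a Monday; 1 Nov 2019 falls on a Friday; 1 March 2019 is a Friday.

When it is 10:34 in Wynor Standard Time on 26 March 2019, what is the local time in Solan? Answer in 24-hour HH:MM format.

1 April 2019 is a Monday, so the first Friday is April 5 and the third is April 19.
1 November 2019 is a Friday, so the first Sunday is November 3 and the second is November 10.
26 March 2019 does not fall between 19 April and 10 November, so daylight saving is not in effect and Wynor Standard Time is at UTC−12:00.
10:34 Wynor Standard Time + 12h = 22:34 UTC.
1 March 2019 is a Friday, so Saturdays fall on 2, 9, 16, 23, 30; the last is March 30.
1 November 2019 is a Friday, so the first Sunday is November 3 and the fourth is November 24.
At the standard offset (UTC−04:00), 22:34 UTC − 4h = 18:34 Solan standard time.
The standard-time date in Solan, 26 March 2019, is outside the daylight-saving period (30 March – 24 November), so Solan is on standard time, UTC−04:00.
22:34 UTC − 4h = 18:34 Solan.

18:34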